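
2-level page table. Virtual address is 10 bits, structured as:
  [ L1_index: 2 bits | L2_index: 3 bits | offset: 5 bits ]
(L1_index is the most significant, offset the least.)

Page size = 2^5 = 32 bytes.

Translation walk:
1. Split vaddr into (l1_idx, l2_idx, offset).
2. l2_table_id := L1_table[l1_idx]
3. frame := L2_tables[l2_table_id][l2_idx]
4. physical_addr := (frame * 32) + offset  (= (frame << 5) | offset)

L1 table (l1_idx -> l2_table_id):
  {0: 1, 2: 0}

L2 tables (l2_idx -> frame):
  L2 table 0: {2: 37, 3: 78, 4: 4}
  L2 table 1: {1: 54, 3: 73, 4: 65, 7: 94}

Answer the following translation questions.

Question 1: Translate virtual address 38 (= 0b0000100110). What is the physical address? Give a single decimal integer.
vaddr = 38 = 0b0000100110
Split: l1_idx=0, l2_idx=1, offset=6
L1[0] = 1
L2[1][1] = 54
paddr = 54 * 32 + 6 = 1734

Answer: 1734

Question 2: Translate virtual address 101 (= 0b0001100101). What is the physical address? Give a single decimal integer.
Answer: 2341

Derivation:
vaddr = 101 = 0b0001100101
Split: l1_idx=0, l2_idx=3, offset=5
L1[0] = 1
L2[1][3] = 73
paddr = 73 * 32 + 5 = 2341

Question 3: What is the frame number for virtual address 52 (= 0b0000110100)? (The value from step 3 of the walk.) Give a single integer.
Answer: 54

Derivation:
vaddr = 52: l1_idx=0, l2_idx=1
L1[0] = 1; L2[1][1] = 54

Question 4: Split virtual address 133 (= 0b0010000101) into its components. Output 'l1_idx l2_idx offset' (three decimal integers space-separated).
Answer: 0 4 5

Derivation:
vaddr = 133 = 0b0010000101
  top 2 bits -> l1_idx = 0
  next 3 bits -> l2_idx = 4
  bottom 5 bits -> offset = 5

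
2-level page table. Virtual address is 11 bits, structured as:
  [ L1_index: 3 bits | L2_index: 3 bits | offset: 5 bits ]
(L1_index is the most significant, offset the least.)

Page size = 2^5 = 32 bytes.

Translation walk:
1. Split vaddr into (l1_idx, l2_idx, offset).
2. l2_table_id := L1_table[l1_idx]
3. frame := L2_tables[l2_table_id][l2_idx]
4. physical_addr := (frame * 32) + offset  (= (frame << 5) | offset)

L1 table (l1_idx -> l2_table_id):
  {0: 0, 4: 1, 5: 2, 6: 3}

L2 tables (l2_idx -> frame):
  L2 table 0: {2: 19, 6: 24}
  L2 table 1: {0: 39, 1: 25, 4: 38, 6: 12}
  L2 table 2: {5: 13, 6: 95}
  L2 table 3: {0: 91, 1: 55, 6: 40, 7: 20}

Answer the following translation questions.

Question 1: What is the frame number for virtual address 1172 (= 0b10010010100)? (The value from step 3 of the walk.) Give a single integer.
vaddr = 1172: l1_idx=4, l2_idx=4
L1[4] = 1; L2[1][4] = 38

Answer: 38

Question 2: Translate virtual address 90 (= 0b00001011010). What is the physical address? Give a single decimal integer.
vaddr = 90 = 0b00001011010
Split: l1_idx=0, l2_idx=2, offset=26
L1[0] = 0
L2[0][2] = 19
paddr = 19 * 32 + 26 = 634

Answer: 634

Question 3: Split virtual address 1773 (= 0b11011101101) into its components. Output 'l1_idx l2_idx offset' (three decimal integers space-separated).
vaddr = 1773 = 0b11011101101
  top 3 bits -> l1_idx = 6
  next 3 bits -> l2_idx = 7
  bottom 5 bits -> offset = 13

Answer: 6 7 13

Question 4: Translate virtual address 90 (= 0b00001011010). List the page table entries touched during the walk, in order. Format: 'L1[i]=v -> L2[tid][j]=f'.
Answer: L1[0]=0 -> L2[0][2]=19

Derivation:
vaddr = 90 = 0b00001011010
Split: l1_idx=0, l2_idx=2, offset=26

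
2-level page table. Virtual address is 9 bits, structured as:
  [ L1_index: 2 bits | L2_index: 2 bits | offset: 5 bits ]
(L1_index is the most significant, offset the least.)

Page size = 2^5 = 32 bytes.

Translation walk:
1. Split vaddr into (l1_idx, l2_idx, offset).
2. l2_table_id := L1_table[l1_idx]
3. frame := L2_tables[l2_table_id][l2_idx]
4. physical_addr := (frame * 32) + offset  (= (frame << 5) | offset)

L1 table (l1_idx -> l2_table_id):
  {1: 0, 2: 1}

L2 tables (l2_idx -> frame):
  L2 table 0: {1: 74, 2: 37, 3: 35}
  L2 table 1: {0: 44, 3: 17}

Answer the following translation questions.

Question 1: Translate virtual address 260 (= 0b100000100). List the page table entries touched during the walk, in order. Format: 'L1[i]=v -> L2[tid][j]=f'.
vaddr = 260 = 0b100000100
Split: l1_idx=2, l2_idx=0, offset=4

Answer: L1[2]=1 -> L2[1][0]=44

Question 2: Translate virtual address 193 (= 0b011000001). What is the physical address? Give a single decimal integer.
vaddr = 193 = 0b011000001
Split: l1_idx=1, l2_idx=2, offset=1
L1[1] = 0
L2[0][2] = 37
paddr = 37 * 32 + 1 = 1185

Answer: 1185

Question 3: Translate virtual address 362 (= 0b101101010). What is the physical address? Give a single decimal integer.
vaddr = 362 = 0b101101010
Split: l1_idx=2, l2_idx=3, offset=10
L1[2] = 1
L2[1][3] = 17
paddr = 17 * 32 + 10 = 554

Answer: 554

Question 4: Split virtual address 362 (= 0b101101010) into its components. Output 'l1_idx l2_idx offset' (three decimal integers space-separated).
vaddr = 362 = 0b101101010
  top 2 bits -> l1_idx = 2
  next 2 bits -> l2_idx = 3
  bottom 5 bits -> offset = 10

Answer: 2 3 10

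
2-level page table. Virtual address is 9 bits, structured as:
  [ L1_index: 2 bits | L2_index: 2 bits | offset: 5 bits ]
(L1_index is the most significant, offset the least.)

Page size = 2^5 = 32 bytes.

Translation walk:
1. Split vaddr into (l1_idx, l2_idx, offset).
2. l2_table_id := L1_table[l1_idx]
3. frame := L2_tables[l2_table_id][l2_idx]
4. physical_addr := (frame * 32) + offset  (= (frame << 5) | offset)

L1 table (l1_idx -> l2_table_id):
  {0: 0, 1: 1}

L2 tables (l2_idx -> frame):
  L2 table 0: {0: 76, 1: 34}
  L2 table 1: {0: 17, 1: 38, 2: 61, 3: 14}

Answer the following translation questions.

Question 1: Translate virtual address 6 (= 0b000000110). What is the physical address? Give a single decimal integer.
vaddr = 6 = 0b000000110
Split: l1_idx=0, l2_idx=0, offset=6
L1[0] = 0
L2[0][0] = 76
paddr = 76 * 32 + 6 = 2438

Answer: 2438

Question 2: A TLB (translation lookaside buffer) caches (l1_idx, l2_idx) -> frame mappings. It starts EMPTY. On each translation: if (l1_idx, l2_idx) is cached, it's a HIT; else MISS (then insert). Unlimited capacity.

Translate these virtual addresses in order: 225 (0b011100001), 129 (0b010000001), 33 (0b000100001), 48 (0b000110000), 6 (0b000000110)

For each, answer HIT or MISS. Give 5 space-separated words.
vaddr=225: (1,3) not in TLB -> MISS, insert
vaddr=129: (1,0) not in TLB -> MISS, insert
vaddr=33: (0,1) not in TLB -> MISS, insert
vaddr=48: (0,1) in TLB -> HIT
vaddr=6: (0,0) not in TLB -> MISS, insert

Answer: MISS MISS MISS HIT MISS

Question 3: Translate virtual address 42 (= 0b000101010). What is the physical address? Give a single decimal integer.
Answer: 1098

Derivation:
vaddr = 42 = 0b000101010
Split: l1_idx=0, l2_idx=1, offset=10
L1[0] = 0
L2[0][1] = 34
paddr = 34 * 32 + 10 = 1098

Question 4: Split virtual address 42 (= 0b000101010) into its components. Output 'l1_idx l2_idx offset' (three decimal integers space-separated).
Answer: 0 1 10

Derivation:
vaddr = 42 = 0b000101010
  top 2 bits -> l1_idx = 0
  next 2 bits -> l2_idx = 1
  bottom 5 bits -> offset = 10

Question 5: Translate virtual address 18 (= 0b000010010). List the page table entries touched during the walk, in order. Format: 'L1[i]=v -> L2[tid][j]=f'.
vaddr = 18 = 0b000010010
Split: l1_idx=0, l2_idx=0, offset=18

Answer: L1[0]=0 -> L2[0][0]=76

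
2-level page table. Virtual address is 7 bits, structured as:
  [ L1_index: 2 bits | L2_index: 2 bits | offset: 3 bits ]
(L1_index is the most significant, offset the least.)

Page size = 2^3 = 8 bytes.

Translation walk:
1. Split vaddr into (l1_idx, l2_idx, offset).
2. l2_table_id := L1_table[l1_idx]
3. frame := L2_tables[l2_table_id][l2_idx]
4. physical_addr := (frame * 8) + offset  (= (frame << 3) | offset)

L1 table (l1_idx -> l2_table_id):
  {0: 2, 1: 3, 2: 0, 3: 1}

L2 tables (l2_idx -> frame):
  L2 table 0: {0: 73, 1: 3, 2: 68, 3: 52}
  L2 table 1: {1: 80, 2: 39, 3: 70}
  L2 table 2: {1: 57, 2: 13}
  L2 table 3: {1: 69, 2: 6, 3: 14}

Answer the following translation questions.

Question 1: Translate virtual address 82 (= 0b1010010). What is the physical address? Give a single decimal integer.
vaddr = 82 = 0b1010010
Split: l1_idx=2, l2_idx=2, offset=2
L1[2] = 0
L2[0][2] = 68
paddr = 68 * 8 + 2 = 546

Answer: 546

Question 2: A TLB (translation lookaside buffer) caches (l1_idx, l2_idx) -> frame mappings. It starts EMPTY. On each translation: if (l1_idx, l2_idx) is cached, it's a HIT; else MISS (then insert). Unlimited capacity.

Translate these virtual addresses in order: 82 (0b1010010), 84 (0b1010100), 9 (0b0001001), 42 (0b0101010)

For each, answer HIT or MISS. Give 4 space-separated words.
Answer: MISS HIT MISS MISS

Derivation:
vaddr=82: (2,2) not in TLB -> MISS, insert
vaddr=84: (2,2) in TLB -> HIT
vaddr=9: (0,1) not in TLB -> MISS, insert
vaddr=42: (1,1) not in TLB -> MISS, insert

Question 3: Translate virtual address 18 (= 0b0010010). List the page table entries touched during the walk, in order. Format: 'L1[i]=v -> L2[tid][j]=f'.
Answer: L1[0]=2 -> L2[2][2]=13

Derivation:
vaddr = 18 = 0b0010010
Split: l1_idx=0, l2_idx=2, offset=2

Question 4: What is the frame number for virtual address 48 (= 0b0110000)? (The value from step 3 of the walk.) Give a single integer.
vaddr = 48: l1_idx=1, l2_idx=2
L1[1] = 3; L2[3][2] = 6

Answer: 6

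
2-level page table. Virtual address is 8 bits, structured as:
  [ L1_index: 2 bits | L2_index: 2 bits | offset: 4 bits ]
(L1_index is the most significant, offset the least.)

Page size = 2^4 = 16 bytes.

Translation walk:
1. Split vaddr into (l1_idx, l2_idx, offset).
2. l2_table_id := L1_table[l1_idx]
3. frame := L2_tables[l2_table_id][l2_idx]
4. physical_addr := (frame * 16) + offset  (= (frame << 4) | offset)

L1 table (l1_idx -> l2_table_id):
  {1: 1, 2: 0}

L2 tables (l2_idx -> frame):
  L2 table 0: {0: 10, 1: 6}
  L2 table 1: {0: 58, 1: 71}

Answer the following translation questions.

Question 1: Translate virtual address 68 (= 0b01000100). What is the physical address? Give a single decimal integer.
Answer: 932

Derivation:
vaddr = 68 = 0b01000100
Split: l1_idx=1, l2_idx=0, offset=4
L1[1] = 1
L2[1][0] = 58
paddr = 58 * 16 + 4 = 932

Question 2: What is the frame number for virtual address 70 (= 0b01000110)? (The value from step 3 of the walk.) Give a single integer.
Answer: 58

Derivation:
vaddr = 70: l1_idx=1, l2_idx=0
L1[1] = 1; L2[1][0] = 58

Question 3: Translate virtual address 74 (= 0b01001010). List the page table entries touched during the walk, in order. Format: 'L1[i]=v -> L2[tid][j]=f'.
Answer: L1[1]=1 -> L2[1][0]=58

Derivation:
vaddr = 74 = 0b01001010
Split: l1_idx=1, l2_idx=0, offset=10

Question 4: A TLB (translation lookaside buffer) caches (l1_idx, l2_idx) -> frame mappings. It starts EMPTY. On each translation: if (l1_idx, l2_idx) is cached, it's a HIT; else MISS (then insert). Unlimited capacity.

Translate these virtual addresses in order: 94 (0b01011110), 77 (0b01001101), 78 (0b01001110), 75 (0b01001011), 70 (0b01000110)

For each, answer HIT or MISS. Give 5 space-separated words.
Answer: MISS MISS HIT HIT HIT

Derivation:
vaddr=94: (1,1) not in TLB -> MISS, insert
vaddr=77: (1,0) not in TLB -> MISS, insert
vaddr=78: (1,0) in TLB -> HIT
vaddr=75: (1,0) in TLB -> HIT
vaddr=70: (1,0) in TLB -> HIT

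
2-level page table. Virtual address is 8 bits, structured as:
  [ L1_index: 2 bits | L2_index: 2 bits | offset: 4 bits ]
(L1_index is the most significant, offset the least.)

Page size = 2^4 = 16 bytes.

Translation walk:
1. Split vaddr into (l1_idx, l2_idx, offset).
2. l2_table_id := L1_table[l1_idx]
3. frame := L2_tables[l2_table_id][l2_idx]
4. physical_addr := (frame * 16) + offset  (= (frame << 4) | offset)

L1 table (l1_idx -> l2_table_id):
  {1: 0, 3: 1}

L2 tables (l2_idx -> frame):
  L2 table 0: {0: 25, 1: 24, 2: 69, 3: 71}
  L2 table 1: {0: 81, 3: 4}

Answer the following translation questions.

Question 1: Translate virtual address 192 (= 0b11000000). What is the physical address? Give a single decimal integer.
vaddr = 192 = 0b11000000
Split: l1_idx=3, l2_idx=0, offset=0
L1[3] = 1
L2[1][0] = 81
paddr = 81 * 16 + 0 = 1296

Answer: 1296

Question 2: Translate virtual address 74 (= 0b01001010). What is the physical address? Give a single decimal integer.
vaddr = 74 = 0b01001010
Split: l1_idx=1, l2_idx=0, offset=10
L1[1] = 0
L2[0][0] = 25
paddr = 25 * 16 + 10 = 410

Answer: 410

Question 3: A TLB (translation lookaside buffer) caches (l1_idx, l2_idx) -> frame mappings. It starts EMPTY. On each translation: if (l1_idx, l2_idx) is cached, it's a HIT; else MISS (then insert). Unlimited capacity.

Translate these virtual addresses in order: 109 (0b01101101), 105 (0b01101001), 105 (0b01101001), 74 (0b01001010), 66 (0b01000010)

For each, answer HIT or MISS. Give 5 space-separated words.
vaddr=109: (1,2) not in TLB -> MISS, insert
vaddr=105: (1,2) in TLB -> HIT
vaddr=105: (1,2) in TLB -> HIT
vaddr=74: (1,0) not in TLB -> MISS, insert
vaddr=66: (1,0) in TLB -> HIT

Answer: MISS HIT HIT MISS HIT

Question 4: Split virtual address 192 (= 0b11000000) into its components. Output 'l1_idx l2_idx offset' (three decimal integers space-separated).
Answer: 3 0 0

Derivation:
vaddr = 192 = 0b11000000
  top 2 bits -> l1_idx = 3
  next 2 bits -> l2_idx = 0
  bottom 4 bits -> offset = 0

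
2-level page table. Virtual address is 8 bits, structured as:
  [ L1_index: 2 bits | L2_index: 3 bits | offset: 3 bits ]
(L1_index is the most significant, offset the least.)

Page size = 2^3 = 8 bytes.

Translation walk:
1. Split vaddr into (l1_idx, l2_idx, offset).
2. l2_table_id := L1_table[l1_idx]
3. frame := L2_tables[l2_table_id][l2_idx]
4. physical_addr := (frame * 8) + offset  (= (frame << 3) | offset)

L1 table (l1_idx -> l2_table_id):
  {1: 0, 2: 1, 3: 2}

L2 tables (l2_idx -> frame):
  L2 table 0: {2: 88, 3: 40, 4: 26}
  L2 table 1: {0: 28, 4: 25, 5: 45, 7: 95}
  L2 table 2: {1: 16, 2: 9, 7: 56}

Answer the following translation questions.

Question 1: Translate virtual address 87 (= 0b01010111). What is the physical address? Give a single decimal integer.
Answer: 711

Derivation:
vaddr = 87 = 0b01010111
Split: l1_idx=1, l2_idx=2, offset=7
L1[1] = 0
L2[0][2] = 88
paddr = 88 * 8 + 7 = 711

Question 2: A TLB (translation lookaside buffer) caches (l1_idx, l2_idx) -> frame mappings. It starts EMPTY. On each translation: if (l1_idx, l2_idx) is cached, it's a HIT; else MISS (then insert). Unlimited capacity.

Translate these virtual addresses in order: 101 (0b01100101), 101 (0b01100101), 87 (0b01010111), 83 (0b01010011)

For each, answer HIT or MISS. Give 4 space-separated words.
vaddr=101: (1,4) not in TLB -> MISS, insert
vaddr=101: (1,4) in TLB -> HIT
vaddr=87: (1,2) not in TLB -> MISS, insert
vaddr=83: (1,2) in TLB -> HIT

Answer: MISS HIT MISS HIT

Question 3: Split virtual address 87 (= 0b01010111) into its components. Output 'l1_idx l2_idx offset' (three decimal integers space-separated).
Answer: 1 2 7

Derivation:
vaddr = 87 = 0b01010111
  top 2 bits -> l1_idx = 1
  next 3 bits -> l2_idx = 2
  bottom 3 bits -> offset = 7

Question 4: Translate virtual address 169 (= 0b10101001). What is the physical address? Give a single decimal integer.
vaddr = 169 = 0b10101001
Split: l1_idx=2, l2_idx=5, offset=1
L1[2] = 1
L2[1][5] = 45
paddr = 45 * 8 + 1 = 361

Answer: 361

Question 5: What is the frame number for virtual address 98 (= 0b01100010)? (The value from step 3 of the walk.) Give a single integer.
Answer: 26

Derivation:
vaddr = 98: l1_idx=1, l2_idx=4
L1[1] = 0; L2[0][4] = 26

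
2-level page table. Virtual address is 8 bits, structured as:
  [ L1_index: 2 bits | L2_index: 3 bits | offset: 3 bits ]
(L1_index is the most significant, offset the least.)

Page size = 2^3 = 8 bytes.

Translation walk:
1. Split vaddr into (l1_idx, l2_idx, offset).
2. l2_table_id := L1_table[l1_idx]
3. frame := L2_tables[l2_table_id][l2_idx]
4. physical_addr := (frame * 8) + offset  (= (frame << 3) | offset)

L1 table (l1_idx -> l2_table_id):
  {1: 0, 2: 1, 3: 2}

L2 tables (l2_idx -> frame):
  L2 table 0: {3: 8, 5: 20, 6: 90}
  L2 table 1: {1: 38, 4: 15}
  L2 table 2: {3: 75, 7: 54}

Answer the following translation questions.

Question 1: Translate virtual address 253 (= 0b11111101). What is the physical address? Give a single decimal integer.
Answer: 437

Derivation:
vaddr = 253 = 0b11111101
Split: l1_idx=3, l2_idx=7, offset=5
L1[3] = 2
L2[2][7] = 54
paddr = 54 * 8 + 5 = 437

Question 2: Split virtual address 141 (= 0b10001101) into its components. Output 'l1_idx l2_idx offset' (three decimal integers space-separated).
vaddr = 141 = 0b10001101
  top 2 bits -> l1_idx = 2
  next 3 bits -> l2_idx = 1
  bottom 3 bits -> offset = 5

Answer: 2 1 5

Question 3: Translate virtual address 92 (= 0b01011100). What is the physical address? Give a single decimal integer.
vaddr = 92 = 0b01011100
Split: l1_idx=1, l2_idx=3, offset=4
L1[1] = 0
L2[0][3] = 8
paddr = 8 * 8 + 4 = 68

Answer: 68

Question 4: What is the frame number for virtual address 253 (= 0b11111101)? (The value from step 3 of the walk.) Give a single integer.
Answer: 54

Derivation:
vaddr = 253: l1_idx=3, l2_idx=7
L1[3] = 2; L2[2][7] = 54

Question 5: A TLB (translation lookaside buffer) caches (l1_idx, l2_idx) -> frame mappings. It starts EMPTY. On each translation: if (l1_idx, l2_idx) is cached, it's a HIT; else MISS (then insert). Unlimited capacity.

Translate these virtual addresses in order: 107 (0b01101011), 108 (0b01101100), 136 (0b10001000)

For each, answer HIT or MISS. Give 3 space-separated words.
Answer: MISS HIT MISS

Derivation:
vaddr=107: (1,5) not in TLB -> MISS, insert
vaddr=108: (1,5) in TLB -> HIT
vaddr=136: (2,1) not in TLB -> MISS, insert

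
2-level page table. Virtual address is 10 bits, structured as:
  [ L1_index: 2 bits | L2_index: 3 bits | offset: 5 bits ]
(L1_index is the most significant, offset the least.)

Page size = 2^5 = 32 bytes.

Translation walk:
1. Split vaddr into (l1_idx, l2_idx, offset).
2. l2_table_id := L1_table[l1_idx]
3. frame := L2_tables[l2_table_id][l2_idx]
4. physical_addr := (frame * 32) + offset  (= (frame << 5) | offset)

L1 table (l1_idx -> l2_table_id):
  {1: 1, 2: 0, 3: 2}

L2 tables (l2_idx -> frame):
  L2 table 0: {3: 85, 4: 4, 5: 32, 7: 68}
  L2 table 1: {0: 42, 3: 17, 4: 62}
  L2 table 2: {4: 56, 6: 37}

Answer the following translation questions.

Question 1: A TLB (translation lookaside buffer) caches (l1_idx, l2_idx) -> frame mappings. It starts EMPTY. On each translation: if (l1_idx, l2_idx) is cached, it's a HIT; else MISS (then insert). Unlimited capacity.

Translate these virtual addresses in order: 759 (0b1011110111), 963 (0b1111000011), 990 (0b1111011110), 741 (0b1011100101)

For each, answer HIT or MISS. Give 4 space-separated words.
vaddr=759: (2,7) not in TLB -> MISS, insert
vaddr=963: (3,6) not in TLB -> MISS, insert
vaddr=990: (3,6) in TLB -> HIT
vaddr=741: (2,7) in TLB -> HIT

Answer: MISS MISS HIT HIT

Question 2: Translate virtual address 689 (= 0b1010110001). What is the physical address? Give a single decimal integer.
vaddr = 689 = 0b1010110001
Split: l1_idx=2, l2_idx=5, offset=17
L1[2] = 0
L2[0][5] = 32
paddr = 32 * 32 + 17 = 1041

Answer: 1041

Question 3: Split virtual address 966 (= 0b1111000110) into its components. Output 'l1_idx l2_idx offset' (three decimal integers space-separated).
vaddr = 966 = 0b1111000110
  top 2 bits -> l1_idx = 3
  next 3 bits -> l2_idx = 6
  bottom 5 bits -> offset = 6

Answer: 3 6 6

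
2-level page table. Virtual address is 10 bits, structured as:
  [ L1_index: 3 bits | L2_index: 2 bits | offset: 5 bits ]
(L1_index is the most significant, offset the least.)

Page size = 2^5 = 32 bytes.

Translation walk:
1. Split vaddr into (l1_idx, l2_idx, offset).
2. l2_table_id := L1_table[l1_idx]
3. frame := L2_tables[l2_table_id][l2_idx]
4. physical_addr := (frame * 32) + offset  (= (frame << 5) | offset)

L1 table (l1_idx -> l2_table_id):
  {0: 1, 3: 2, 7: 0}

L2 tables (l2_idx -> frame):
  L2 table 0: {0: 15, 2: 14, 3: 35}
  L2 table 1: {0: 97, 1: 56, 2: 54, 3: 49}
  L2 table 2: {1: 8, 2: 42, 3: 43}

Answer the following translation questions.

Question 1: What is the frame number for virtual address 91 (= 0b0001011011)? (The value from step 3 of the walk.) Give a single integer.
vaddr = 91: l1_idx=0, l2_idx=2
L1[0] = 1; L2[1][2] = 54

Answer: 54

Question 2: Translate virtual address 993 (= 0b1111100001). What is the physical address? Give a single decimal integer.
vaddr = 993 = 0b1111100001
Split: l1_idx=7, l2_idx=3, offset=1
L1[7] = 0
L2[0][3] = 35
paddr = 35 * 32 + 1 = 1121

Answer: 1121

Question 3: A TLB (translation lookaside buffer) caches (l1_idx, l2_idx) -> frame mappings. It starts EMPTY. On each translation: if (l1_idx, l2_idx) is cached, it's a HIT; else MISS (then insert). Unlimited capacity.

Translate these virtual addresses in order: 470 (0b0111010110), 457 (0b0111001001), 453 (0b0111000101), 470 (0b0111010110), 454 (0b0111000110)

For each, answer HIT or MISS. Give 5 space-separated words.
Answer: MISS HIT HIT HIT HIT

Derivation:
vaddr=470: (3,2) not in TLB -> MISS, insert
vaddr=457: (3,2) in TLB -> HIT
vaddr=453: (3,2) in TLB -> HIT
vaddr=470: (3,2) in TLB -> HIT
vaddr=454: (3,2) in TLB -> HIT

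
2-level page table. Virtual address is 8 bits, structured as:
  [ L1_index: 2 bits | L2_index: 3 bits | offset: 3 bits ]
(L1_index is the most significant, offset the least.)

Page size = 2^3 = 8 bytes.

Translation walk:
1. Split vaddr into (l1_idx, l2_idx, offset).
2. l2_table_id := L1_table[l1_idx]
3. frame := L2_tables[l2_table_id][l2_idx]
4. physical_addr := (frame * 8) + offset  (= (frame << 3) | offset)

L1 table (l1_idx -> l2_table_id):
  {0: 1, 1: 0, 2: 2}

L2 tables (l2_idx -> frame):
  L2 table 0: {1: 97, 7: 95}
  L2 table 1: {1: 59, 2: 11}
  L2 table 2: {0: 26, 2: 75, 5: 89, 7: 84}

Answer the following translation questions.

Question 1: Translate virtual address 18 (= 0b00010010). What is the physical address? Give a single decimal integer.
vaddr = 18 = 0b00010010
Split: l1_idx=0, l2_idx=2, offset=2
L1[0] = 1
L2[1][2] = 11
paddr = 11 * 8 + 2 = 90

Answer: 90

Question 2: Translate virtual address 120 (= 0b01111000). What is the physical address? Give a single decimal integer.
Answer: 760

Derivation:
vaddr = 120 = 0b01111000
Split: l1_idx=1, l2_idx=7, offset=0
L1[1] = 0
L2[0][7] = 95
paddr = 95 * 8 + 0 = 760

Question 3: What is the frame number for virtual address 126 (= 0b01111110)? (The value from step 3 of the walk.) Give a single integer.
Answer: 95

Derivation:
vaddr = 126: l1_idx=1, l2_idx=7
L1[1] = 0; L2[0][7] = 95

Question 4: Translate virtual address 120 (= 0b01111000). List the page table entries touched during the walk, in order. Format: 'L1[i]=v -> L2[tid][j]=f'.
vaddr = 120 = 0b01111000
Split: l1_idx=1, l2_idx=7, offset=0

Answer: L1[1]=0 -> L2[0][7]=95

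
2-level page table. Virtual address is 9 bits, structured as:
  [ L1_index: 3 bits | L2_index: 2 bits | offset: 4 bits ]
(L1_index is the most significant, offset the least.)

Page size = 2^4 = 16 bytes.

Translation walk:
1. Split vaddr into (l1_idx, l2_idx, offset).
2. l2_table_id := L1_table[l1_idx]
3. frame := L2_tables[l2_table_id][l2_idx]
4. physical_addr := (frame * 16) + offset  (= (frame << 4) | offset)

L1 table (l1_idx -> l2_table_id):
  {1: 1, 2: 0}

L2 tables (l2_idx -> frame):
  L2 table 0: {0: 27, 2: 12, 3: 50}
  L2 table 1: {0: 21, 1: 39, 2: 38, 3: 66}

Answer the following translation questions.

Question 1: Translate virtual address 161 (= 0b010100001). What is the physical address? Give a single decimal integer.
Answer: 193

Derivation:
vaddr = 161 = 0b010100001
Split: l1_idx=2, l2_idx=2, offset=1
L1[2] = 0
L2[0][2] = 12
paddr = 12 * 16 + 1 = 193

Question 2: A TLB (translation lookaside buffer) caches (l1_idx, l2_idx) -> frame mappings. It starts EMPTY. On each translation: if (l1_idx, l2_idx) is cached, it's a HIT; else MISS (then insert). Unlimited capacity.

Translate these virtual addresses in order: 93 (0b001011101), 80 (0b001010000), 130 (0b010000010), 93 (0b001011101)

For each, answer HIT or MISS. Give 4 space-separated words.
vaddr=93: (1,1) not in TLB -> MISS, insert
vaddr=80: (1,1) in TLB -> HIT
vaddr=130: (2,0) not in TLB -> MISS, insert
vaddr=93: (1,1) in TLB -> HIT

Answer: MISS HIT MISS HIT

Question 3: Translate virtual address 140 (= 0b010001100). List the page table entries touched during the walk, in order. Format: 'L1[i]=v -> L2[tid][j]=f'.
Answer: L1[2]=0 -> L2[0][0]=27

Derivation:
vaddr = 140 = 0b010001100
Split: l1_idx=2, l2_idx=0, offset=12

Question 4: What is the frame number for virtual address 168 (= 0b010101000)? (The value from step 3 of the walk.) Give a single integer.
Answer: 12

Derivation:
vaddr = 168: l1_idx=2, l2_idx=2
L1[2] = 0; L2[0][2] = 12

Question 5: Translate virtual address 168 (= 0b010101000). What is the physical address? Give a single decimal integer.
vaddr = 168 = 0b010101000
Split: l1_idx=2, l2_idx=2, offset=8
L1[2] = 0
L2[0][2] = 12
paddr = 12 * 16 + 8 = 200

Answer: 200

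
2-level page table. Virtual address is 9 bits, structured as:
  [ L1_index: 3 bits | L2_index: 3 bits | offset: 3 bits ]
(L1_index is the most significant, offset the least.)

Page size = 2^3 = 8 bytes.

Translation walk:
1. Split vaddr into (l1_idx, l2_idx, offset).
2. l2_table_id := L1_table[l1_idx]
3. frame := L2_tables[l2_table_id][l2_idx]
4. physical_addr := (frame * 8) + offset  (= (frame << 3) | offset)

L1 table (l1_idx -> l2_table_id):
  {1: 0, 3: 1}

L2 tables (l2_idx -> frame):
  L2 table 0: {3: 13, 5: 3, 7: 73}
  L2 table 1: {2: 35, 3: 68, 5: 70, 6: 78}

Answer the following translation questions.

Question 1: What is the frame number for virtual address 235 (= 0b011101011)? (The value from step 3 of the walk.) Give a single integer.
vaddr = 235: l1_idx=3, l2_idx=5
L1[3] = 1; L2[1][5] = 70

Answer: 70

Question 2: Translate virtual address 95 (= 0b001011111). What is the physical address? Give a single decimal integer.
Answer: 111

Derivation:
vaddr = 95 = 0b001011111
Split: l1_idx=1, l2_idx=3, offset=7
L1[1] = 0
L2[0][3] = 13
paddr = 13 * 8 + 7 = 111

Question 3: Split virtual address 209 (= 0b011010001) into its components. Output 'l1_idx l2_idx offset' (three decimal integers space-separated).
vaddr = 209 = 0b011010001
  top 3 bits -> l1_idx = 3
  next 3 bits -> l2_idx = 2
  bottom 3 bits -> offset = 1

Answer: 3 2 1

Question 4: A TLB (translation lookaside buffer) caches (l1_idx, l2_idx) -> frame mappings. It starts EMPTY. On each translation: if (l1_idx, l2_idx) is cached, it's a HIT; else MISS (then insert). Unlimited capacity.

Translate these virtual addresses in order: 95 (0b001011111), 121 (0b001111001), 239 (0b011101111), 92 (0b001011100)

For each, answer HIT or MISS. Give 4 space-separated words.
vaddr=95: (1,3) not in TLB -> MISS, insert
vaddr=121: (1,7) not in TLB -> MISS, insert
vaddr=239: (3,5) not in TLB -> MISS, insert
vaddr=92: (1,3) in TLB -> HIT

Answer: MISS MISS MISS HIT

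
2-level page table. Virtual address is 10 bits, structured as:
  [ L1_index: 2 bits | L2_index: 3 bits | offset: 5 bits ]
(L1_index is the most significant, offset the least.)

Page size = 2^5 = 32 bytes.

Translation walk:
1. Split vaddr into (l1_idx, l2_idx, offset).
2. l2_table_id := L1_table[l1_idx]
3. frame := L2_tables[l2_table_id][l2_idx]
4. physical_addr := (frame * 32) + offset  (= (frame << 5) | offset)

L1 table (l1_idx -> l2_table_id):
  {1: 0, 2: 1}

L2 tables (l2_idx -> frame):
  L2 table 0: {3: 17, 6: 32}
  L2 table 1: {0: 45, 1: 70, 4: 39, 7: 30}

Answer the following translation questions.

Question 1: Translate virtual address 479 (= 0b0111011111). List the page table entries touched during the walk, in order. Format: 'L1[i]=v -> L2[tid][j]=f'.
vaddr = 479 = 0b0111011111
Split: l1_idx=1, l2_idx=6, offset=31

Answer: L1[1]=0 -> L2[0][6]=32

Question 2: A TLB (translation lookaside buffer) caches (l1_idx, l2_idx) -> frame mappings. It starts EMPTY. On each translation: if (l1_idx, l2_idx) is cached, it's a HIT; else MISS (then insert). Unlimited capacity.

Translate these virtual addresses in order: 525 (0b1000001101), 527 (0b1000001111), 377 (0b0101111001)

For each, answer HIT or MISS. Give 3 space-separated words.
vaddr=525: (2,0) not in TLB -> MISS, insert
vaddr=527: (2,0) in TLB -> HIT
vaddr=377: (1,3) not in TLB -> MISS, insert

Answer: MISS HIT MISS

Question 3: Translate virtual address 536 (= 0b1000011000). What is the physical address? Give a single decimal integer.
Answer: 1464

Derivation:
vaddr = 536 = 0b1000011000
Split: l1_idx=2, l2_idx=0, offset=24
L1[2] = 1
L2[1][0] = 45
paddr = 45 * 32 + 24 = 1464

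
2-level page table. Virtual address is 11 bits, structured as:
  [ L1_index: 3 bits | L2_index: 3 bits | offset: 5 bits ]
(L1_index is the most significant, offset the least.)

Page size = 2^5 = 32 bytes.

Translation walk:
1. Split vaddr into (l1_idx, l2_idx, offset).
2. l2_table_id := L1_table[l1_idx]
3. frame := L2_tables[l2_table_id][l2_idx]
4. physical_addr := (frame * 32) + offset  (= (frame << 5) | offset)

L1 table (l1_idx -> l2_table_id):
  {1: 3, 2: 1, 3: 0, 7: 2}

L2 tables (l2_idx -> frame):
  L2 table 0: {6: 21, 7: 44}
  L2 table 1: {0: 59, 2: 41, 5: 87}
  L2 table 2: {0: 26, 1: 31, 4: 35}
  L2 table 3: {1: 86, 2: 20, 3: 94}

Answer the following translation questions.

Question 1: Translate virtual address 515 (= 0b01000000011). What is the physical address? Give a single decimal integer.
vaddr = 515 = 0b01000000011
Split: l1_idx=2, l2_idx=0, offset=3
L1[2] = 1
L2[1][0] = 59
paddr = 59 * 32 + 3 = 1891

Answer: 1891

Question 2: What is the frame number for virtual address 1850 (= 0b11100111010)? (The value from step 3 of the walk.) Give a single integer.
Answer: 31

Derivation:
vaddr = 1850: l1_idx=7, l2_idx=1
L1[7] = 2; L2[2][1] = 31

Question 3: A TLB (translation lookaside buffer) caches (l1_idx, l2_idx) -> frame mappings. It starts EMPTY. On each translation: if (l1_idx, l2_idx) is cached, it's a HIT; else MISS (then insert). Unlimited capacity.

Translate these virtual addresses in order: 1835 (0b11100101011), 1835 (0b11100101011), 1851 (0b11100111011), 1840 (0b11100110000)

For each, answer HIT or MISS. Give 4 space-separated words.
vaddr=1835: (7,1) not in TLB -> MISS, insert
vaddr=1835: (7,1) in TLB -> HIT
vaddr=1851: (7,1) in TLB -> HIT
vaddr=1840: (7,1) in TLB -> HIT

Answer: MISS HIT HIT HIT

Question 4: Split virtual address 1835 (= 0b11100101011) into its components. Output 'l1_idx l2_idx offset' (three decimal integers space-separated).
vaddr = 1835 = 0b11100101011
  top 3 bits -> l1_idx = 7
  next 3 bits -> l2_idx = 1
  bottom 5 bits -> offset = 11

Answer: 7 1 11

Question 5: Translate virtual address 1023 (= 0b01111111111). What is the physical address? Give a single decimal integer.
vaddr = 1023 = 0b01111111111
Split: l1_idx=3, l2_idx=7, offset=31
L1[3] = 0
L2[0][7] = 44
paddr = 44 * 32 + 31 = 1439

Answer: 1439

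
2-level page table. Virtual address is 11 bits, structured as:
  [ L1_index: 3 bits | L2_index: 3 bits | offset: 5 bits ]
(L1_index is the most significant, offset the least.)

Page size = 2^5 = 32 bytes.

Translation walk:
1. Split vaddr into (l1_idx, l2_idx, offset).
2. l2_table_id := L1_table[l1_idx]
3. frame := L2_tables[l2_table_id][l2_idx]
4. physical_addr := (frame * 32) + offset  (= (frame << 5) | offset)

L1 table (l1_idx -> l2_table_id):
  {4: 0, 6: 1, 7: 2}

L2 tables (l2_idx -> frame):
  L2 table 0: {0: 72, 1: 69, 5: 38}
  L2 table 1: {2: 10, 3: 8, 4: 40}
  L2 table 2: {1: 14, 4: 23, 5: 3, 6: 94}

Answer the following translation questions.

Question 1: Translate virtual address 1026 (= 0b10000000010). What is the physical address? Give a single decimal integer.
Answer: 2306

Derivation:
vaddr = 1026 = 0b10000000010
Split: l1_idx=4, l2_idx=0, offset=2
L1[4] = 0
L2[0][0] = 72
paddr = 72 * 32 + 2 = 2306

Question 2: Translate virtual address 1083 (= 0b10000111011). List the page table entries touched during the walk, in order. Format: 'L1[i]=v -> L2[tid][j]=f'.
Answer: L1[4]=0 -> L2[0][1]=69

Derivation:
vaddr = 1083 = 0b10000111011
Split: l1_idx=4, l2_idx=1, offset=27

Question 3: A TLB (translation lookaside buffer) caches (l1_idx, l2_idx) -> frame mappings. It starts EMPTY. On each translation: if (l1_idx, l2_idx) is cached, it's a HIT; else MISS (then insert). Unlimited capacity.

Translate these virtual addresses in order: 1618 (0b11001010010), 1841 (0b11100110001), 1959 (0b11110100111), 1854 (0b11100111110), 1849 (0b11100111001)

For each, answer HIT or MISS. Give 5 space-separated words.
Answer: MISS MISS MISS HIT HIT

Derivation:
vaddr=1618: (6,2) not in TLB -> MISS, insert
vaddr=1841: (7,1) not in TLB -> MISS, insert
vaddr=1959: (7,5) not in TLB -> MISS, insert
vaddr=1854: (7,1) in TLB -> HIT
vaddr=1849: (7,1) in TLB -> HIT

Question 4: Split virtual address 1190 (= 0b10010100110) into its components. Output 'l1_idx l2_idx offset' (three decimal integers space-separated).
Answer: 4 5 6

Derivation:
vaddr = 1190 = 0b10010100110
  top 3 bits -> l1_idx = 4
  next 3 bits -> l2_idx = 5
  bottom 5 bits -> offset = 6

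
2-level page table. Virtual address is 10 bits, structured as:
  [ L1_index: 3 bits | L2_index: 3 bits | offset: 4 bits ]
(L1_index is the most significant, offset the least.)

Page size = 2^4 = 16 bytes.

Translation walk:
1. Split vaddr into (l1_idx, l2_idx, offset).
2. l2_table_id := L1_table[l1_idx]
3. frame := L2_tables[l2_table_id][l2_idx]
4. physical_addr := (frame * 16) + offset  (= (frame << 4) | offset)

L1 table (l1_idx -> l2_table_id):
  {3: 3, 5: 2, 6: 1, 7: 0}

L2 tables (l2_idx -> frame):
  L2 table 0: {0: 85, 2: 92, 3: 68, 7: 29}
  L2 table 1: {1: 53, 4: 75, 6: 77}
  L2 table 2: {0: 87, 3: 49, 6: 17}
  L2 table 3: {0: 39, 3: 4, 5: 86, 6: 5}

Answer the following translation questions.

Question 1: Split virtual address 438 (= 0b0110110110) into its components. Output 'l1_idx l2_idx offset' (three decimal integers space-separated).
vaddr = 438 = 0b0110110110
  top 3 bits -> l1_idx = 3
  next 3 bits -> l2_idx = 3
  bottom 4 bits -> offset = 6

Answer: 3 3 6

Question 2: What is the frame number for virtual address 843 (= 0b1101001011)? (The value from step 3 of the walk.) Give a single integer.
vaddr = 843: l1_idx=6, l2_idx=4
L1[6] = 1; L2[1][4] = 75

Answer: 75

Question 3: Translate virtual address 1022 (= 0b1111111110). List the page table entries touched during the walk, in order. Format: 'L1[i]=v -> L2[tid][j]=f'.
Answer: L1[7]=0 -> L2[0][7]=29

Derivation:
vaddr = 1022 = 0b1111111110
Split: l1_idx=7, l2_idx=7, offset=14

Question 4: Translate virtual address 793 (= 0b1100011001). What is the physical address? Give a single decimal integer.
Answer: 857

Derivation:
vaddr = 793 = 0b1100011001
Split: l1_idx=6, l2_idx=1, offset=9
L1[6] = 1
L2[1][1] = 53
paddr = 53 * 16 + 9 = 857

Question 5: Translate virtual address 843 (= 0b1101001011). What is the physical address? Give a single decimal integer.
vaddr = 843 = 0b1101001011
Split: l1_idx=6, l2_idx=4, offset=11
L1[6] = 1
L2[1][4] = 75
paddr = 75 * 16 + 11 = 1211

Answer: 1211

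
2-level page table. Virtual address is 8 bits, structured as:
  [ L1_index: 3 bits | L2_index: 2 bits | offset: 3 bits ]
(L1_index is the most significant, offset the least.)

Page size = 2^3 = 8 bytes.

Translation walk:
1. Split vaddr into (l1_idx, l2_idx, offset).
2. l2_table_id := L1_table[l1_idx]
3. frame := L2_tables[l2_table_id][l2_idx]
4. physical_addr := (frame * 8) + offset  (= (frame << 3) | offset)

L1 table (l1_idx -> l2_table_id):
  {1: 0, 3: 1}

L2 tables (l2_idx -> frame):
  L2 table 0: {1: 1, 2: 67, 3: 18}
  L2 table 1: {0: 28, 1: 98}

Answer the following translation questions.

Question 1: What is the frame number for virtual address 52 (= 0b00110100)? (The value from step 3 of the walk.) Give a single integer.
Answer: 67

Derivation:
vaddr = 52: l1_idx=1, l2_idx=2
L1[1] = 0; L2[0][2] = 67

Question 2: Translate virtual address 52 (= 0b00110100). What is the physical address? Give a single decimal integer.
Answer: 540

Derivation:
vaddr = 52 = 0b00110100
Split: l1_idx=1, l2_idx=2, offset=4
L1[1] = 0
L2[0][2] = 67
paddr = 67 * 8 + 4 = 540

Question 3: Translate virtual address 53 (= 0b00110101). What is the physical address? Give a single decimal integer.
vaddr = 53 = 0b00110101
Split: l1_idx=1, l2_idx=2, offset=5
L1[1] = 0
L2[0][2] = 67
paddr = 67 * 8 + 5 = 541

Answer: 541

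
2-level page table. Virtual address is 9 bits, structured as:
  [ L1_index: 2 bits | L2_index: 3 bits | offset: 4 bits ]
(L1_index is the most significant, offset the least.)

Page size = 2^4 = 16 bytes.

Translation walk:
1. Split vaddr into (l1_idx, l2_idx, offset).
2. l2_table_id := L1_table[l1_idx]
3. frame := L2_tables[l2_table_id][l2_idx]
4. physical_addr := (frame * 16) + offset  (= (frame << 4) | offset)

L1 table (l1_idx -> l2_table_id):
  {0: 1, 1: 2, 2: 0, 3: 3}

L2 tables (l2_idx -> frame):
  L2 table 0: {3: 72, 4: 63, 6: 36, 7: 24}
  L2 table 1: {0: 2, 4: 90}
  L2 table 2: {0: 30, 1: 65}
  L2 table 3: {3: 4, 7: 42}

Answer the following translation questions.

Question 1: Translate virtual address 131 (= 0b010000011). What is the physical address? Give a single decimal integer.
Answer: 483

Derivation:
vaddr = 131 = 0b010000011
Split: l1_idx=1, l2_idx=0, offset=3
L1[1] = 2
L2[2][0] = 30
paddr = 30 * 16 + 3 = 483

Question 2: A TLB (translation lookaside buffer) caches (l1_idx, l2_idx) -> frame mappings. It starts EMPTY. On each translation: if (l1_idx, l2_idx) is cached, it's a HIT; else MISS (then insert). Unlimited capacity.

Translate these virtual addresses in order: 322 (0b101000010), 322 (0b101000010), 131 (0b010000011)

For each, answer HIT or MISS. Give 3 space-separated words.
Answer: MISS HIT MISS

Derivation:
vaddr=322: (2,4) not in TLB -> MISS, insert
vaddr=322: (2,4) in TLB -> HIT
vaddr=131: (1,0) not in TLB -> MISS, insert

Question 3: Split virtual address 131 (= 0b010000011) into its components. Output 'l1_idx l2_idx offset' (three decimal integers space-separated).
Answer: 1 0 3

Derivation:
vaddr = 131 = 0b010000011
  top 2 bits -> l1_idx = 1
  next 3 bits -> l2_idx = 0
  bottom 4 bits -> offset = 3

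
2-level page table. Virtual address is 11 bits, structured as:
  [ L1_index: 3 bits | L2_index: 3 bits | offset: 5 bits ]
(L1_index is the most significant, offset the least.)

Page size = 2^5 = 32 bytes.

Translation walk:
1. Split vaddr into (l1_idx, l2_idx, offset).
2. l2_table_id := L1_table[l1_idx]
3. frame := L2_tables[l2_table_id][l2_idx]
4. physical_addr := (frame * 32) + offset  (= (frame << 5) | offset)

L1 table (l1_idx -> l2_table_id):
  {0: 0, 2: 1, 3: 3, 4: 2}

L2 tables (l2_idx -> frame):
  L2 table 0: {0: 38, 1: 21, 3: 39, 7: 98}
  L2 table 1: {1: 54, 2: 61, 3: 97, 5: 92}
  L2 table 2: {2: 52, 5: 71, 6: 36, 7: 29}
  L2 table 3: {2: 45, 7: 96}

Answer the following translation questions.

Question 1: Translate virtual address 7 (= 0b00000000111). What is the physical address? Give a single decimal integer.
vaddr = 7 = 0b00000000111
Split: l1_idx=0, l2_idx=0, offset=7
L1[0] = 0
L2[0][0] = 38
paddr = 38 * 32 + 7 = 1223

Answer: 1223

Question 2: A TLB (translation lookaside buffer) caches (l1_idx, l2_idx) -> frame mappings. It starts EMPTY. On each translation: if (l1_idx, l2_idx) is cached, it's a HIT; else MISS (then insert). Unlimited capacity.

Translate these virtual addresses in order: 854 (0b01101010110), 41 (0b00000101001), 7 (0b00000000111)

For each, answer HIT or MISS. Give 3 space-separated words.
vaddr=854: (3,2) not in TLB -> MISS, insert
vaddr=41: (0,1) not in TLB -> MISS, insert
vaddr=7: (0,0) not in TLB -> MISS, insert

Answer: MISS MISS MISS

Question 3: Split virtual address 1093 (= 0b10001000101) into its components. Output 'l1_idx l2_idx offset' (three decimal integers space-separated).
Answer: 4 2 5

Derivation:
vaddr = 1093 = 0b10001000101
  top 3 bits -> l1_idx = 4
  next 3 bits -> l2_idx = 2
  bottom 5 bits -> offset = 5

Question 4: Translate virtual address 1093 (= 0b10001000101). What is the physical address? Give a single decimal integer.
Answer: 1669

Derivation:
vaddr = 1093 = 0b10001000101
Split: l1_idx=4, l2_idx=2, offset=5
L1[4] = 2
L2[2][2] = 52
paddr = 52 * 32 + 5 = 1669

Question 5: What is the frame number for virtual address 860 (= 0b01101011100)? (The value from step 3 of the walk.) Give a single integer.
Answer: 45

Derivation:
vaddr = 860: l1_idx=3, l2_idx=2
L1[3] = 3; L2[3][2] = 45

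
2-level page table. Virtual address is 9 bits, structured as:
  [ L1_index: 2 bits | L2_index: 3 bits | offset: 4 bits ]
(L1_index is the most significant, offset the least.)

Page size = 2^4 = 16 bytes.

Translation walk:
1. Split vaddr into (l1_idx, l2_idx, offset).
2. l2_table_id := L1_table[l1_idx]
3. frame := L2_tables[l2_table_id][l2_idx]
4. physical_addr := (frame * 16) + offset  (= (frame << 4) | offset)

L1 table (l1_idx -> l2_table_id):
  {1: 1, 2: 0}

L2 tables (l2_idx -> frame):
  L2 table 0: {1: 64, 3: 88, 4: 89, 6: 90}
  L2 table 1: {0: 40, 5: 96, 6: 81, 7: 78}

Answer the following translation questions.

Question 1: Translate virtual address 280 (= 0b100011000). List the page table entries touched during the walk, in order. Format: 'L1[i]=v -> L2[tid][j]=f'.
Answer: L1[2]=0 -> L2[0][1]=64

Derivation:
vaddr = 280 = 0b100011000
Split: l1_idx=2, l2_idx=1, offset=8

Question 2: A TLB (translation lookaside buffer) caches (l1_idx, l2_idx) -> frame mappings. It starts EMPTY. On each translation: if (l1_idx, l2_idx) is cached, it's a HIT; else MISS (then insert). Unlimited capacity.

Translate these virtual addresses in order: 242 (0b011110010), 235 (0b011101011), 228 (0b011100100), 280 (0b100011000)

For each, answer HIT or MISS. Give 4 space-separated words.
Answer: MISS MISS HIT MISS

Derivation:
vaddr=242: (1,7) not in TLB -> MISS, insert
vaddr=235: (1,6) not in TLB -> MISS, insert
vaddr=228: (1,6) in TLB -> HIT
vaddr=280: (2,1) not in TLB -> MISS, insert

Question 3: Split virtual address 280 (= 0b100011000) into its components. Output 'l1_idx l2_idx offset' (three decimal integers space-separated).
Answer: 2 1 8

Derivation:
vaddr = 280 = 0b100011000
  top 2 bits -> l1_idx = 2
  next 3 bits -> l2_idx = 1
  bottom 4 bits -> offset = 8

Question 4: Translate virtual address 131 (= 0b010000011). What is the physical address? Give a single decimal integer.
vaddr = 131 = 0b010000011
Split: l1_idx=1, l2_idx=0, offset=3
L1[1] = 1
L2[1][0] = 40
paddr = 40 * 16 + 3 = 643

Answer: 643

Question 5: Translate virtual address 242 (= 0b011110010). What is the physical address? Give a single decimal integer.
vaddr = 242 = 0b011110010
Split: l1_idx=1, l2_idx=7, offset=2
L1[1] = 1
L2[1][7] = 78
paddr = 78 * 16 + 2 = 1250

Answer: 1250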